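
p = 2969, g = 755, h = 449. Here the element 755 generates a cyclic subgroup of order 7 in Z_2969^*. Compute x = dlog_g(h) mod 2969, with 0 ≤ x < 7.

Successive powers of 755 modulo 2969:
  755^0=1  755^1=755  755^2=2946  755^3=449
So 755^3 ≡ 449 (mod 2969), giving x = 3.

3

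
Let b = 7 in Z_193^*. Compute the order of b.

24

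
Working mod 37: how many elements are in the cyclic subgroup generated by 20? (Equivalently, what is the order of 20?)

36

The order of 20 must divide p − 1 = 36 = 2^2 · 3^2.
Divisors: 1, 2, 3, 4, 6, 9, 12, 18, 36.
Check each in increasing order: 20^1 ≡ 20;  20^2 ≡ 30;  20^3 ≡ 8;  20^4 ≡ 12;  20^6 ≡ 27;  20^9 ≡ 31;  20^12 ≡ 26;  20^18 ≡ 36;  20^36 ≡ 1.
Smallest exponent giving 1 is 36.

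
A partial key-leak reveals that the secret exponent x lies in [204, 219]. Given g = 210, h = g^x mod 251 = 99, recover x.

Compute 210^204 mod 251 = 155, then multiply by 210 repeatedly:
  210^204=155  210^205=171  210^206=17  210^207=56  210^208=214
  210^209=11  210^210=51  210^211=168  210^212=140  210^213=33
  210^214=153  210^215=2  210^216=169  210^217=99
Found 99 at exponent 217.

217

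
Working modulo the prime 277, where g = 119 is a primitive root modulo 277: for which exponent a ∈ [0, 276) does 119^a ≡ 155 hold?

Baby-step giant-step with m = ceil(sqrt(276)) = 17.
Baby table (119^j mod 277 for j=0..16):
  0:1  1:119  2:34  3:168  4:48  5:172  6:247  7:31
  8:88  9:223  10:222  11:103  12:69  13:178  14:130  15:235
  16:265
Giant step factor: 119^(-17) ≡ 219 (mod 277).
Scan 155·219^i mod 277 for i = 0, 1, …:
  i=0: 155   i=1: 151   i=2: 106   i=3: 223
Match at i=3, j=9: a = 3·17 + 9 = 60.

60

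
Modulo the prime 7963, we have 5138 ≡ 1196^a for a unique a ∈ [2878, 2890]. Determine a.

Compute 1196^2878 mod 7963 = 3270, then multiply by 1196 repeatedly:
  1196^2878=3270  1196^2879=1087  1196^2880=2083  1196^2881=6812  1196^2882=1003
  1196^2883=5138
Found 5138 at exponent 2883.

2883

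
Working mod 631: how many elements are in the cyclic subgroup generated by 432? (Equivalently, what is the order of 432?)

The order of 432 must divide p − 1 = 630 = 2 · 3^2 · 5 · 7.
Divisors: 1, 2, 3, 5, 6, 7, 9, 10, 14, 15, 18, 21, 30, 35, 42, 45, 63, 70, 90, 105, 126, 210, 315, 630.
Check each in increasing order: 432^1 ≡ 432;  432^2 ≡ 479;  432^3 ≡ 591;  432^5 ≡ 401;  432^6 ≡ 338;  432^7 ≡ 255;  432^9 ≡ 362;  432^10 ≡ 527;  432^14 ≡ 32;  432^15 ≡ 573;  432^18 ≡ 427;  432^21 ≡ 588;  432^30 ≡ 209;  432^35 ≡ 517;  432^42 ≡ 587;  432^45 ≡ 498;  432^63 ≡ 630;  432^70 ≡ 376;  432^90 ≡ 21;  432^105 ≡ 44;  432^126 ≡ 1.
Smallest exponent giving 1 is 126.

126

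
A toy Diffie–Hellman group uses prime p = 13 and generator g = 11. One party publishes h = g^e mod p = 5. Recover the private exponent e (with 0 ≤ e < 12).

Successive powers of 11 modulo 13:
  11^0=1  11^1=11  11^2=4  11^3=5
So 11^3 ≡ 5 (mod 13), giving e = 3.

3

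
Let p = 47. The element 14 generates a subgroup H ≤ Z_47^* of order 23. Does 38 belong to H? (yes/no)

no

⟨14⟩ has order 23; its elements mod 47 are {1, 2, 3, 4, 6, 7, 8, 9, 12, 14, 16, 17, 18, 21, 24, 25, 27, 28, 32, 34, 36, 37, 42}.
38 is not in this set.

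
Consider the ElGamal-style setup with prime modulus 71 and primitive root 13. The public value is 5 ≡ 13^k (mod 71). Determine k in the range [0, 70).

42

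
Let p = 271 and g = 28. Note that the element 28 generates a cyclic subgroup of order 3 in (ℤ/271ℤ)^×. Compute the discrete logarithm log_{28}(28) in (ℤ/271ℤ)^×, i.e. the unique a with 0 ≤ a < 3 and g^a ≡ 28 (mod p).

1

Successive powers of 28 modulo 271:
  28^0=1  28^1=28
So 28^1 ≡ 28 (mod 271), giving a = 1.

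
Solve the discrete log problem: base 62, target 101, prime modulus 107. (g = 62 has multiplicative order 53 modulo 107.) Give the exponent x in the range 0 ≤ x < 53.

Baby-step giant-step with m = ceil(sqrt(53)) = 8.
Baby table (62^j mod 107 for j=0..7):
  0:1  1:62  2:99  3:39  4:64  5:9  6:23  7:35
Giant step factor: 62^(-8) ≡ 25 (mod 107).
Scan 101·25^i mod 107 for i = 0, 1, …:
  i=0: 101   i=1: 64
Match at i=1, j=4: x = 1·8 + 4 = 12.

12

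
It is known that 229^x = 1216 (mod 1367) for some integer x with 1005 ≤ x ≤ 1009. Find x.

Compute 229^1005 mod 1367 = 847, then multiply by 229 repeatedly:
  229^1005=847  229^1006=1216
Found 1216 at exponent 1006.

1006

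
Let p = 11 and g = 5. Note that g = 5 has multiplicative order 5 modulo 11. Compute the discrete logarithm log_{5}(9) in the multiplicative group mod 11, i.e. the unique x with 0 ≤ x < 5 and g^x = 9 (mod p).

Successive powers of 5 modulo 11:
  5^0=1  5^1=5  5^2=3  5^3=4  5^4=9
So 5^4 ≡ 9 (mod 11), giving x = 4.

4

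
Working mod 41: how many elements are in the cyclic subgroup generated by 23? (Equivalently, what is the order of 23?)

The order of 23 must divide p − 1 = 40 = 2^3 · 5.
Divisors: 1, 2, 4, 5, 8, 10, 20, 40.
Check each in increasing order: 23^1 ≡ 23;  23^2 ≡ 37;  23^4 ≡ 16;  23^5 ≡ 40;  23^8 ≡ 10;  23^10 ≡ 1.
Smallest exponent giving 1 is 10.

10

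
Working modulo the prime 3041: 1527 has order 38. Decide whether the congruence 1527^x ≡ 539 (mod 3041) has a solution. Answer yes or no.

yes

539 ∈ ⟨1527⟩ iff 539^38 ≡ 1 (mod 3041), since |⟨1527⟩| = 38.
539^38 mod 3041 = 1.
Since 1 = 1, 539 lies in the subgroup.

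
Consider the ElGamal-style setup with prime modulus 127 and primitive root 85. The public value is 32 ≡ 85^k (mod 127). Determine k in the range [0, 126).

18

Successive powers of 85 modulo 127:
  85^0=1  85^1=85  85^2=113  85^3=80  85^4=69  85^5=23
  85^6=50  85^7=59  85^8=62  85^9=63  85^10=21  85^11=7
  85^12=87  85^13=29  85^14=52  85^15=102  85^16=34  85^17=96
  85^18=32
So 85^18 ≡ 32 (mod 127), giving k = 18.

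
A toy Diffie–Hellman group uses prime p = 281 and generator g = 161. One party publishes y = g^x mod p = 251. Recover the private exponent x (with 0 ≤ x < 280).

Baby-step giant-step with m = ceil(sqrt(280)) = 17.
Baby table (161^j mod 281 for j=0..16):
  0:1  1:161  2:69  3:150  4:265  5:234  6:20  7:129
  8:256  9:190  10:242  11:184  12:119  13:51  14:62  15:147
  16:63
Giant step factor: 161^(-17) ≡ 229 (mod 281).
Scan 251·229^i mod 281 for i = 0, 1, …:
  i=0: 251   i=1: 155   i=2: 89   i=3: 149
  i=4: 120   i=5: 223   i=6: 206   i=7: 247
  i=8: 82   i=9: 232   i=10: 19   i=11: 136
  i=12: 234
Match at i=12, j=5: x = 12·17 + 5 = 209.

209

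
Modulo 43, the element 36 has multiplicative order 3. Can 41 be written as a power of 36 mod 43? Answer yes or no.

⟨36⟩ has order 3; its elements mod 43 are {1, 6, 36}.
41 is not in this set.

no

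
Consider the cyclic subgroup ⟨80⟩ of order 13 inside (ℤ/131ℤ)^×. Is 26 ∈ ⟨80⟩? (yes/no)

⟨80⟩ has order 13; its elements mod 131 are {1, 39, 45, 52, 60, 62, 63, 80, 84, 99, 107, 112, 113}.
26 is not in this set.

no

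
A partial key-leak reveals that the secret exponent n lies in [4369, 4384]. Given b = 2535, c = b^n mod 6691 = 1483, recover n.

4379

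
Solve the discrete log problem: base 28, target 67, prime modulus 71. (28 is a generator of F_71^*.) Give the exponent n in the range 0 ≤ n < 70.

Successive powers of 28 modulo 71:
  28^0=1  28^1=28  28^2=3  28^3=13  28^4=9  28^5=39
  28^6=27  28^7=46  28^8=10  28^9=67
So 28^9 ≡ 67 (mod 71), giving n = 9.

9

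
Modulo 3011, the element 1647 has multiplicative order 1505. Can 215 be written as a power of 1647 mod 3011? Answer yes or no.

215 ∈ ⟨1647⟩ iff 215^1505 ≡ 1 (mod 3011), since |⟨1647⟩| = 1505.
215^1505 mod 3011 = 3010.
Since 3010 ≠ 1, 215 does not lie in the subgroup.

no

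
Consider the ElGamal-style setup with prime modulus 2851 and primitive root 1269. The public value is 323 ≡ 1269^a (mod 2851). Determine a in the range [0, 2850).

Baby-step giant-step with m = ceil(sqrt(2850)) = 54.
Baby table (1269^j mod 2851 for j=0..53):
  0:1  1:1269  2:2397  3:2627  4:844  5:1911  6:1709  7:1961
  8:2437  9:2069  10:2641  11:1504  12:1257  13:1424  14:2373  15:681
  16:336  17:1585  18:1410  19:1713  20:1335  21:621  22:1173  23:315
  24:595  25:2391  26:715  27:717  28:404  29:2347  30:1899  31:736
  32:1707  33:2274  34:494  35:2517  36:953  37:533  38:690  39:353
  40:350  41:2245  42:756  43:1428  44:1747  45:1716  46:2291  47:2110
  48:501  49:2847  50:626  51:1816  52:896  53:2326
Giant step factor: 1269^(-54) ≡ 2782 (mod 2851).
Scan 323·2782^i mod 2851 for i = 0, 1, …:
  i=0: 323   i=1: 521   i=2: 1114   i=3: 111
  i=4: 894   i=5: 1036   i=6: 2642   i=7: 166
  i=8: 2801   i=9: 599     …   i=23: 6
  i=24: 2437
Match at i=24, j=8: a = 24·54 + 8 = 1304.

1304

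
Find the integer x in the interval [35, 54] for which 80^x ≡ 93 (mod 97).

52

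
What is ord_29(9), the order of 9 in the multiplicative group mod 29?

14

The order of 9 must divide p − 1 = 28 = 2^2 · 7.
Divisors: 1, 2, 4, 7, 14, 28.
Check each in increasing order: 9^1 ≡ 9;  9^2 ≡ 23;  9^4 ≡ 7;  9^7 ≡ 28;  9^14 ≡ 1.
Smallest exponent giving 1 is 14.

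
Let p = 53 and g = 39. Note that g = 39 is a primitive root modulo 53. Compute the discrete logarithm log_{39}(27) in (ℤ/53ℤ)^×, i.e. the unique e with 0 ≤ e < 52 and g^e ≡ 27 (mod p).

19

Baby-step giant-step with m = ceil(sqrt(52)) = 8.
Baby table (39^j mod 53 for j=0..7):
  0:1  1:39  2:37  3:12  4:44  5:20  6:38  7:51
Giant step factor: 39^(-8) ≡ 36 (mod 53).
Scan 27·36^i mod 53 for i = 0, 1, …:
  i=0: 27   i=1: 18   i=2: 12
Match at i=2, j=3: e = 2·8 + 3 = 19.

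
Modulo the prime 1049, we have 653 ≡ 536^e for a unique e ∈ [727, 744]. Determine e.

Compute 536^727 mod 1049 = 174, then multiply by 536 repeatedly:
  536^727=174  536^728=952  536^729=458  536^730=22  536^731=253
  536^732=287  536^733=678  536^734=454  536^735=1025  536^736=773
  536^737=1022  536^738=214  536^739=363  536^740=503  536^741=15
  536^742=697  536^743=148  536^744=653
Found 653 at exponent 744.

744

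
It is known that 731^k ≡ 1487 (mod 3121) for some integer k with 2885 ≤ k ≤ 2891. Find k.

Compute 731^2885 mod 3121 = 2482, then multiply by 731 repeatedly:
  731^2885=2482  731^2886=1041  731^2887=2568  731^2888=1487
Found 1487 at exponent 2888.

2888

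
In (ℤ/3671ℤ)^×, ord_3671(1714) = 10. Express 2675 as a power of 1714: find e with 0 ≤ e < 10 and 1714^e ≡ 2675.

7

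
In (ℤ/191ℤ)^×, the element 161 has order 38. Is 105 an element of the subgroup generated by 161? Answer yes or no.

no

105 ∈ ⟨161⟩ iff 105^38 ≡ 1 (mod 191), since |⟨161⟩| = 38.
105^38 mod 191 = 184.
Since 184 ≠ 1, 105 does not lie in the subgroup.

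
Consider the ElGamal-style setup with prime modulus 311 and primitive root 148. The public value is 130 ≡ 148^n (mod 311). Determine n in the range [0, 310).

66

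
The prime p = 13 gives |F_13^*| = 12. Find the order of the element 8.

The order of 8 must divide p − 1 = 12 = 2^2 · 3.
Divisors: 1, 2, 3, 4, 6, 12.
Check each in increasing order: 8^1 ≡ 8;  8^2 ≡ 12;  8^3 ≡ 5;  8^4 ≡ 1.
Smallest exponent giving 1 is 4.

4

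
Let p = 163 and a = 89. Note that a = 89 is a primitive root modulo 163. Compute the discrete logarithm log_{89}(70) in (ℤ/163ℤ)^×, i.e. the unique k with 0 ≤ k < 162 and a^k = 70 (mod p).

5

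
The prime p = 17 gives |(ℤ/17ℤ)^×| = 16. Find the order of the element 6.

16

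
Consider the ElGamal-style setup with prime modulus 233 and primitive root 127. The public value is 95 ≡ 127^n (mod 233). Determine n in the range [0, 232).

Baby-step giant-step with m = ceil(sqrt(232)) = 16.
Baby table (127^j mod 233 for j=0..15):
  0:1  1:127  2:52  3:80  4:141  5:199  6:109  7:96
  8:76  9:99  10:224  11:22  12:231  13:212  14:129  15:73
Giant step factor: 127^(-16) ≡ 19 (mod 233).
Scan 95·19^i mod 233 for i = 0, 1, …:
  i=0: 95   i=1: 174   i=2: 44   i=3: 137
  i=4: 40   i=5: 61   i=6: 227   i=7: 119
  i=8: 164   i=9: 87   i=10: 22
Match at i=10, j=11: n = 10·16 + 11 = 171.

171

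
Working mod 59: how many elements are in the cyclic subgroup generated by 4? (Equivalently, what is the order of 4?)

The order of 4 must divide p − 1 = 58 = 2 · 29.
Divisors: 1, 2, 29, 58.
Check each in increasing order: 4^1 ≡ 4;  4^2 ≡ 16;  4^29 ≡ 1.
Smallest exponent giving 1 is 29.

29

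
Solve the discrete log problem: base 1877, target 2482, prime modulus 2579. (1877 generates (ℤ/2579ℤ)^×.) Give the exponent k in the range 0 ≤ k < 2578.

1650

Baby-step giant-step with m = ceil(sqrt(2578)) = 51.
Baby table (1877^j mod 2579 for j=0..50):
  0:1  1:1877  2:215  3:1231  4:2382  5:1607  6:1488  7:2498
  8:124  9:638  10:870  11:483  12:1362  13:685  14:1403  15:272
  16:2481  17:1742  18:2141  19:575  20:1253  21:2412  22:1179  23:201
  24:743  25:1951  26:2426  27:1667  28:632  29:2503  30:1772  31:1713
  32:1867  33:2077  34:1660  35:388  36:998  37:892  38:513  39:934
  40:1977  41:2227  42:2099  43:1690  44:2539  45:2290  46:1716  47:2340
  48:143  49:195  50:2376
Giant step factor: 1877^(-51) ≡ 2341 (mod 2579).
Scan 2482·2341^i mod 2579 for i = 0, 1, …:
  i=0: 2482   i=1: 2454   i=2: 1381   i=3: 1434
  i=4: 1715   i=5: 1891   i=6: 1267   i=7: 197
  i=8: 2115   i=9: 2114     …   i=31: 1909
  i=32: 2141
Match at i=32, j=18: k = 32·51 + 18 = 1650.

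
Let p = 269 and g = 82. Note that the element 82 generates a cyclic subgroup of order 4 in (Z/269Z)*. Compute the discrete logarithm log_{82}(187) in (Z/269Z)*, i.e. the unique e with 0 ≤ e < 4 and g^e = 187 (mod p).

3

Successive powers of 82 modulo 269:
  82^0=1  82^1=82  82^2=268  82^3=187
So 82^3 ≡ 187 (mod 269), giving e = 3.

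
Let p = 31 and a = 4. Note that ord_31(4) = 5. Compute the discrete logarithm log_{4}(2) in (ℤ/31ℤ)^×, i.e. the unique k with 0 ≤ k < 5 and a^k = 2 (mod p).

Successive powers of 4 modulo 31:
  4^0=1  4^1=4  4^2=16  4^3=2
So 4^3 ≡ 2 (mod 31), giving k = 3.

3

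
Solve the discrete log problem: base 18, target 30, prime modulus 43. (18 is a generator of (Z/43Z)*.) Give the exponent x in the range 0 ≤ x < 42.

25

Baby-step giant-step with m = ceil(sqrt(42)) = 7.
Baby table (18^j mod 43 for j=0..6):
  0:1  1:18  2:23  3:27  4:13  5:19  6:41
Giant step factor: 18^(-7) ≡ 37 (mod 43).
Scan 30·37^i mod 43 for i = 0, 1, …:
  i=0: 30   i=1: 35   i=2: 5   i=3: 13
Match at i=3, j=4: x = 3·7 + 4 = 25.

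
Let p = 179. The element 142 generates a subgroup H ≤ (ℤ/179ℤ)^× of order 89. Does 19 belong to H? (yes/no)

yes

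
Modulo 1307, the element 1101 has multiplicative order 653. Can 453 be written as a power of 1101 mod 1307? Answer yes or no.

no

453 ∈ ⟨1101⟩ iff 453^653 ≡ 1 (mod 1307), since |⟨1101⟩| = 653.
453^653 mod 1307 = 1306.
Since 1306 ≠ 1, 453 does not lie in the subgroup.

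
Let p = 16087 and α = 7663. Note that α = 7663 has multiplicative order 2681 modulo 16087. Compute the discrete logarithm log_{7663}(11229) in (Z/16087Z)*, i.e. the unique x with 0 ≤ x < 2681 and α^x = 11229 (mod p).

Baby-step giant-step with m = ceil(sqrt(2681)) = 52.
Baby table (7663^j mod 16087 for j=0..51):
  0:1  1:7663  2:4019  3:7079  4:1013  5:8685  6:1236  7:12312
  8:12688  9:14403  10:13369  11:4631  12:15518  13:15417  14:13630  15:9886
  16:2735  17:13031  18:4544  19:8404  20:3591  21:9063  22:2190  23:3229
  24:2021  25:11229  26:14551  27:5316  28:4224  29:1468  30:4471  31:12050
  32:15857  33:7080  34:8676  35:12704  36:8315  37:13325  38:5286  39:15639
  40:9594  41:1232  42:13834  43:12699  44:2174  45:9317  46:2065  47:10574
  48:14430  49:11139  50:535  51:13607
Giant step factor: 7663^(-52) ≡ 6443 (mod 16087).
Scan 11229·6443^i mod 16087 for i = 0, 1, …:
  i=0: 11229
Match at i=0, j=25: x = 0·52 + 25 = 25.

25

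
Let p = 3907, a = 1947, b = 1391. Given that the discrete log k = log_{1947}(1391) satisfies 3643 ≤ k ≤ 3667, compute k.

3653

Compute 1947^3643 mod 3907 = 2773, then multiply by 1947 repeatedly:
  1947^3643=2773  1947^3644=3464  1947^3645=926  1947^3646=1795  1947^3647=2007
  1947^3648=629  1947^3649=1772  1947^3650=203  1947^3651=634  1947^3652=3693
  1947^3653=1391
Found 1391 at exponent 3653.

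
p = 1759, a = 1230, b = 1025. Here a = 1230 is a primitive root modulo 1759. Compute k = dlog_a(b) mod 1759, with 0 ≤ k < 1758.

Baby-step giant-step with m = ceil(sqrt(1758)) = 42.
Baby table (1230^j mod 1759 for j=0..41):
  0:1  1:1230  2:160  3:1551  4:974  5:141  6:1048  7:1452
  8:575  9:132  10:532  11:12  12:688  13:161  14:1022  15:1134
  16:1692  17:263  18:1593  19:1623  20:1584  21:1107  22:144  23:1220
  24:173  25:1710  26:1295  27:955  28:1397  29:1526  30:127  31:1418
  32:971  33:1728  34:568  35:317  36:1171  37:1468  38:906  39:933
  40:722  41:1524
Giant step factor: 1230^(-42) ≡ 1664 (mod 1759).
Scan 1025·1664^i mod 1759 for i = 0, 1, …:
  i=0: 1025   i=1: 1129   i=2: 44   i=3: 1097
  i=4: 1325   i=5: 773   i=6: 443   i=7: 131
  i=8: 1627   i=9: 227     …   i=28: 26
  i=29: 1048
Match at i=29, j=6: k = 29·42 + 6 = 1224.

1224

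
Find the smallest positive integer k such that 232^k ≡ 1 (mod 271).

90

The order of 232 must divide p − 1 = 270 = 2 · 3^3 · 5.
Divisors: 1, 2, 3, 5, 6, 9, 10, 15, 18, 27, 30, 45, 54, 90, 135, 270.
Check each in increasing order: 232^1 ≡ 232;  232^2 ≡ 166;  232^3 ≡ 30;  232^5 ≡ 102;  232^6 ≡ 87;  232^9 ≡ 171;  232^10 ≡ 106;  232^15 ≡ 243;  232^18 ≡ 244;  232^27 ≡ 261;  232^30 ≡ 242;  232^45 ≡ 270;  232^54 ≡ 100;  232^90 ≡ 1.
Smallest exponent giving 1 is 90.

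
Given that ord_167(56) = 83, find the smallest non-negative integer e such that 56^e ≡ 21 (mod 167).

26

Baby-step giant-step with m = ceil(sqrt(83)) = 10.
Baby table (56^j mod 167 for j=0..9):
  0:1  1:56  2:130  3:99  4:33  5:11  6:115  7:94
  8:87  9:29
Giant step factor: 56^(-10) ≡ 98 (mod 167).
Scan 21·98^i mod 167 for i = 0, 1, …:
  i=0: 21   i=1: 54   i=2: 115
Match at i=2, j=6: e = 2·10 + 6 = 26.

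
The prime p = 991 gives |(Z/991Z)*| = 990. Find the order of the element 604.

990

The order of 604 must divide p − 1 = 990 = 2 · 3^2 · 5 · 11.
Divisors: 1, 2, 3, 5, 6, 9, 10, 11, 15, 18, 22, 30, 33, 45, 55, 66, 90, 99, 110, 165, 198, 330, 495, 990.
Check each in increasing order: 604^1 ≡ 604;  604^2 ≡ 128;  604^3 ≡ 14;  604^5 ≡ 801;  604^6 ≡ 196;  604^9 ≡ 762;  604^10 ≡ 424;  604^11 ≡ 418;  604^15 ≡ 702;  604^18 ≡ 909;  604^22 ≡ 308;  604^30 ≡ 277;  604^33 ≡ 905;  604^45 ≡ 218;  604^55 ≡ 269;  604^66 ≡ 459;  604^90 ≡ 947;  604^99 ≡ 166;  604^110 ≡ 18;  604^165 ≡ 878;  604^198 ≡ 799;  604^330 ≡ 877;  604^495 ≡ 990;  604^990 ≡ 1.
Smallest exponent giving 1 is 990.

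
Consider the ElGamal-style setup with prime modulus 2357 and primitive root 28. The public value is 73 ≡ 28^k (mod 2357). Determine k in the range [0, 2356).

Baby-step giant-step with m = ceil(sqrt(2356)) = 49.
Baby table (28^j mod 2357 for j=0..48):
  0:1  1:28  2:784  3:739  4:1836  5:1911  6:1654  7:1529
  8:386  9:1380  10:928  11:57  12:1596  13:2262  14:2054  15:944
  16:505  17:2355  18:2301  19:789  20:879  21:1042  22:892  23:1406
  24:1656  25:1585  26:1954  27:501  28:2243  29:1522  30:190  31:606
  32:469  33:1347  34:4  35:112  36:779  37:599  38:273  39:573
  40:1902  41:1402  42:1544  43:806  44:1355  45:228  46:1670  47:1977
  48:1145
Giant step factor: 28^(-49) ≡ 2259 (mod 2357).
Scan 73·2259^i mod 2357 for i = 0, 1, …:
  i=0: 73   i=1: 2274   i=2: 1063   i=3: 1891
  i=4: 885   i=5: 479   i=6: 198   i=7: 1809
  i=8: 1850   i=9: 189     …   i=15: 1901
  i=16: 2262
Match at i=16, j=13: k = 16·49 + 13 = 797.

797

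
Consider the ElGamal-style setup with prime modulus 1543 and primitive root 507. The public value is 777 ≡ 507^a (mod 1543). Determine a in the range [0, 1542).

1169

Baby-step giant-step with m = ceil(sqrt(1542)) = 40.
Baby table (507^j mod 1543 for j=0..39):
  0:1  1:507  2:911  3:520  4:1330  5:19  6:375  7:336
  8:622  9:582  10:361  11:953  12:212  13:1017  14:257  15:687
  16:1134  17:942  18:807  19:254  20:709  21:1487  22:925  23:1446
  24:197  25:1127  26:479  27:602  28:1243  29:657  30:1354  31:1386
  32:637  33:472  34:139  35:1038  36:103  37:1302  38:1253  39:1098
Giant step factor: 507^(-40) ≡ 728 (mod 1543).
Scan 777·728^i mod 1543 for i = 0, 1, …:
  i=0: 777   i=1: 918   i=2: 185   i=3: 439
  i=4: 191   i=5: 178   i=6: 1515   i=7: 1218
  i=8: 1022   i=9: 290     …   i=28: 1370
  i=29: 582
Match at i=29, j=9: a = 29·40 + 9 = 1169.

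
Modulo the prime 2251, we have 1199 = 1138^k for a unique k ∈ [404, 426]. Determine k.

Compute 1138^404 mod 2251 = 732, then multiply by 1138 repeatedly:
  1138^404=732  1138^405=146  1138^406=1825  1138^407=1428  1138^408=2093
  1138^409=276  1138^410=1199
Found 1199 at exponent 410.

410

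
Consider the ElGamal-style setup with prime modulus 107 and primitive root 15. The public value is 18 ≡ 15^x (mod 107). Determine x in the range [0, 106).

Baby-step giant-step with m = ceil(sqrt(106)) = 11.
Baby table (15^j mod 107 for j=0..10):
  0:1  1:15  2:11  3:58  4:14  5:103  6:47  7:63
  8:89  9:51  10:16
Giant step factor: 15^(-11) ≡ 70 (mod 107).
Scan 18·70^i mod 107 for i = 0, 1, …:
  i=0: 18   i=1: 83   i=2: 32   i=3: 100
  i=4: 45   i=5: 47
Match at i=5, j=6: x = 5·11 + 6 = 61.

61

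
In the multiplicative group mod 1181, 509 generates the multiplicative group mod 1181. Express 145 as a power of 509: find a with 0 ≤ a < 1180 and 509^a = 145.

61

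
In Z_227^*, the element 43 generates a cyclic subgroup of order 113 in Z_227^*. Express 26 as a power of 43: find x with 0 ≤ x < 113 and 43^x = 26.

20

Successive powers of 43 modulo 227:
  43^0=1  43^1=43  43^2=33  43^3=57  43^4=181  43^5=65
  43^6=71  43^7=102  43^8=73  43^9=188  43^10=139  43^11=75
  43^12=47  43^13=205  43^14=189  43^15=182  43^16=108  43^17=104
  43^18=159  43^19=27  43^20=26
So 43^20 ≡ 26 (mod 227), giving x = 20.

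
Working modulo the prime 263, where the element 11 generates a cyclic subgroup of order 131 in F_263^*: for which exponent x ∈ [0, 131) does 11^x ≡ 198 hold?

28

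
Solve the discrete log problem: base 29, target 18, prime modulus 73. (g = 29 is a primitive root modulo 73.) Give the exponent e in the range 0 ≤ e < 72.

Baby-step giant-step with m = ceil(sqrt(72)) = 9.
Baby table (29^j mod 73 for j=0..8):
  0:1  1:29  2:38  3:7  4:57  5:47  6:49  7:34
  8:37
Giant step factor: 29^(-9) ≡ 63 (mod 73).
Scan 18·63^i mod 73 for i = 0, 1, …:
  i=0: 18   i=1: 39   i=2: 48   i=3: 31
  i=4: 55   i=5: 34
Match at i=5, j=7: e = 5·9 + 7 = 52.

52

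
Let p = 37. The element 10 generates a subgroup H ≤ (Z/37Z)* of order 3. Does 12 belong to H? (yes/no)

12 ∈ ⟨10⟩ iff 12^3 ≡ 1 (mod 37), since |⟨10⟩| = 3.
12^3 mod 37 = 26.
Since 26 ≠ 1, 12 does not lie in the subgroup.

no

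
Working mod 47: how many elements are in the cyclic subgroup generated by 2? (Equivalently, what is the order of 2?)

The order of 2 must divide p − 1 = 46 = 2 · 23.
Divisors: 1, 2, 23, 46.
Check each in increasing order: 2^1 ≡ 2;  2^2 ≡ 4;  2^23 ≡ 1.
Smallest exponent giving 1 is 23.

23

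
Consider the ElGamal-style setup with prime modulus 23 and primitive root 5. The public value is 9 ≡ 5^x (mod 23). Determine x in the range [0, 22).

Successive powers of 5 modulo 23:
  5^0=1  5^1=5  5^2=2  5^3=10  5^4=4  5^5=20
  5^6=8  5^7=17  5^8=16  5^9=11  5^10=9
So 5^10 ≡ 9 (mod 23), giving x = 10.

10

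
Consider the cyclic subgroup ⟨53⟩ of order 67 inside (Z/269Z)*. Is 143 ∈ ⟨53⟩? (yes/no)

yes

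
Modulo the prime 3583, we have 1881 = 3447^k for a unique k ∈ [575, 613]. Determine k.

611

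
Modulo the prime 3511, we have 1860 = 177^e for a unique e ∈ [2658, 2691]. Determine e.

2682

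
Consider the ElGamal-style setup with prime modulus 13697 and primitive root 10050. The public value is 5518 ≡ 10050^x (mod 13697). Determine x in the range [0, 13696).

Baby-step giant-step with m = ceil(sqrt(13696)) = 118.
Baby table (10050^j mod 13697 for j=0..117):
  0:1  1:10050  2:822  3:1809  4:4531  5:7722  6:12595  7:5773
  8:11855  9:6244  10:6243  11:9890  12:9068  13:7259  14:2728  15:8703
  16:9805  17:4032  18:5874  19:13327  20:7084  21:10891  22:1823  23:8261
  24:5533  25:10527  26:722  27:10387  28:4513  29:4883  30:11496  31:605
  32:12479  33:4218  34:12382  35:1855  36:1133  37:4443  38:13627  39:8744
  40:10945  41:10340  42:11558  43:7340  44:8655  45:6800  46:5667  47:1224
  48:1294  49:6247  50:8999  51:12356  52:798  53:7155  54:12197  55:5397
  56:13427  57:12203  58:10909  59:4662  60:9360  61:10701  62:9903  63:2748
  64:4248  65:12548  66:12818  67:615  68:3403  69:12438  70:3078  71:6074
  72:9868  73:7120  74:2872  75:4021  76:4900  77:4285  78:882  79:2141
  80:12760  81:6686  82:10515  83:3395  84:523  85:10199  86:5299  87:1014
  88:132  89:11688  90:12625  91:5939  92:9121  93:5726  94:5203  95:8701
  96:3402  97:2388  98:2256  99:4265  100:5337  101:13095  102:3974  103:11945
  104:6742  105:11738  106:8336  107:5948  108:3692  109:13124  110:7787  111:8389
  112:4415  113:6167  114:13122  115:1384  116:6745  117:797
Giant step factor: 10050^(-118) ≡ 11109 (mod 13697).
Scan 5518·11109^i mod 13697 for i = 0, 1, …:
  i=0: 5518   i=1: 5387   i=2: 1990   i=3: 13649
  i=4: 951   i=5: 4272   i=6: 11240   i=7: 3308
  i=8: 13218   i=9: 6922     …   i=32: 12323
  i=33: 8389
Match at i=33, j=111: x = 33·118 + 111 = 4005.

4005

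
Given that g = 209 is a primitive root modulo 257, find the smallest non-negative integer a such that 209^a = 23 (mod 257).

Successive powers of 209 modulo 257:
  209^0=1  209^1=209  209^2=248  209^3=175  209^4=81  209^5=224
  209^6=42  209^7=40  209^8=136  209^9=154  209^10=61  209^11=156
  209^12=222  209^13=138  209^14=58  209^15=43  209^16=249  209^17=127
  209^18=72  209^19=142  209^20=123  209^21=7  209^22=178  209^23=194
  209^24=197  209^25=53  209^26=26  209^27=37  209^28=23
So 209^28 ≡ 23 (mod 257), giving a = 28.

28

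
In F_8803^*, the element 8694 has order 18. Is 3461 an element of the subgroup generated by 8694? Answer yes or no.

no

⟨8694⟩ has order 18; its elements mod 8803 are {1, 109, 988, 989, 1696, 2056, 2165, 3078, 4029, 4774, 5725, 6638, 6747, 7107, 7814, 7815, 8694, 8802}.
3461 is not in this set.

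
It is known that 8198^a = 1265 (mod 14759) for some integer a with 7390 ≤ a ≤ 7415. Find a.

Compute 8198^7390 mod 14759 = 9342, then multiply by 8198 repeatedly:
  8198^7390=9342  8198^7391=1265
Found 1265 at exponent 7391.

7391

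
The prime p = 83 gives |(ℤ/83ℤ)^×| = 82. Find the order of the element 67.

82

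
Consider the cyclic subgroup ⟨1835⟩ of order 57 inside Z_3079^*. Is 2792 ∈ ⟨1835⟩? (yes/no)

2792 ∈ ⟨1835⟩ iff 2792^57 ≡ 1 (mod 3079), since |⟨1835⟩| = 57.
2792^57 mod 3079 = 1230.
Since 1230 ≠ 1, 2792 does not lie in the subgroup.

no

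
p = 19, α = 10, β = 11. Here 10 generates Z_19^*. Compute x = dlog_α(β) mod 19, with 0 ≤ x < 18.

6

Successive powers of 10 modulo 19:
  10^0=1  10^1=10  10^2=5  10^3=12  10^4=6  10^5=3
  10^6=11
So 10^6 ≡ 11 (mod 19), giving x = 6.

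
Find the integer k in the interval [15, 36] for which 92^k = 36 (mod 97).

Compute 92^15 mod 97 = 51, then multiply by 92 repeatedly:
  92^15=51  92^16=36
Found 36 at exponent 16.

16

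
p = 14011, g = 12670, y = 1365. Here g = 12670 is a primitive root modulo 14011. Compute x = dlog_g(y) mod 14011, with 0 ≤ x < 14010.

Baby-step giant-step with m = ceil(sqrt(14010)) = 119.
Baby table (12670^j mod 14011 for j=0..118):
  0:1  1:12670  2:4873  3:8444  4:11495  5:11316  6:13168  7:9583
  8:11295  9:13307  10:5327  11:2103  12:10099  13:5878  14:5795  15:5010
  16:6870  17:6568  18:5231  19:4740  20:4654  21:7892  22:9144  23:11532
  24:3732  25:11326  26:13769  27:2269  28:11669  29:2158  30:6399  31:7684
  32:7852  33:6740  34:12766  35:2236  36:13889  37:9481  38:7967  39:6646
  40:12721  41:6537  42:4769  43:7798  44:9099  45:1822  46:8623  47:9643
  48:890  49:11456  50:7571  51:5264  52:2520  53:11342  54:6324  55:10182
  56:6663  57:3935  58:5312  59:8207  60:7059  61:5317  62:1502  63:3402
  64:5504  65:2933  66:3938  67:1289  68:8815  69:4369  70:11780  71:7428
  72:873  73:6231  74:8796  75:1826  76:3259  77:1113  78:6644  79:1392
  80:10802  81:1892  82:12830  83:478  84:3508  85:3468  86:1064  87:2298
  88:802  89:3365  90:13088  91:4775  92:13763  93:10315  94:10453  95:7538
  96:7484  97:9843  98:12910  99:5286  100:1040  101:6460  102:9949  103:10874
  104:3417  105:13411  106:5973  107:4499  108:5582  109:10423  110:5735  111:1404
  112:8721  113:4324  114:2070  115:12319  116:13201  117:7363  118:3972
Giant step factor: 12670^(-119) ≡ 7024 (mod 14011).
Scan 1365·7024^i mod 14011 for i = 0, 1, …:
  i=0: 1365   i=1: 4236   i=2: 8311   i=3: 6638
  i=4: 10715   i=5: 9079   i=6: 6835   i=7: 7354
  i=8: 9950   i=9: 1932     …   i=43: 7308
  i=44: 9099
Match at i=44, j=44: x = 44·119 + 44 = 5280.

5280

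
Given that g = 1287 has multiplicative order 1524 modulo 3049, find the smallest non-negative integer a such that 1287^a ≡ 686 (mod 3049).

Baby-step giant-step with m = ceil(sqrt(1524)) = 40.
Baby table (1287^j mod 3049 for j=0..39):
  0:1  1:1287  2:762  3:1965  4:1334  5:271  6:1191  7:2219
  8:1989  9:1732  10:265  11:2616  12:696  13:2395  14:2875  15:1688
  16:1568  17:2627  18:2657  19:1630  20:98  21:1117  22:1500  23:483
  24:2674  25:2166  26:856  27:983  28:2835  29:2041  30:1578  31:252
  32:1130  33:2986  34:1242  35:778  36:1214  37:1330  38:1221  39:1192
Giant step factor: 1287^(-40) ≡ 2175 (mod 3049).
Scan 686·2175^i mod 3049 for i = 0, 1, …:
  i=0: 686   i=1: 1089   i=2: 2551   i=3: 2294
  i=4: 1286   i=5: 1117
Match at i=5, j=21: a = 5·40 + 21 = 221.

221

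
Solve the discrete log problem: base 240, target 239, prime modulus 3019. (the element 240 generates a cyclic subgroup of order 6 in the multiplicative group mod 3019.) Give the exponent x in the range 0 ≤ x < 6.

2

Successive powers of 240 modulo 3019:
  240^0=1  240^1=240  240^2=239
So 240^2 ≡ 239 (mod 3019), giving x = 2.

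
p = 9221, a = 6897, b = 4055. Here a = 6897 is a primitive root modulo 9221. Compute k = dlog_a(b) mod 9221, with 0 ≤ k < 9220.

623

Baby-step giant-step with m = ceil(sqrt(9220)) = 97.
Baby table (6897^j mod 9221 for j=0..96):
  0:1  1:6897  2:6691  3:5943  4:1526  5:3661  6:2819  7:4775
  8:4984  9:7981  10:4808  11:2060  12:7480  13:7286  14:6313  15:8420
  16:8103  17:7131  18:6914  19:4067  20:9038  21:1126  22:1940  23:509
  24:6593  25:3170  26:499  27:2170  28:807  29:5616  30:5352  31:1081
  32:5089  33:3707  34:6567  35:8268  36:1732  37:4409  38:7236  39:2640
  40:5826  41:6025  42:4599  43:8284  44:1432  45:813  46:893  47:8614
  48:9076  49:5024  50:7231  51:5039  52:34  53:3973  54:6190  55:8421
  56:5779  57:4601  58:3636  59:5593  60:3478  61:3945  62:6715  63:5493
  64:5353  65:7978  66:2559  67:429  68:8093  69:2708  70:4551  71:9184
  72:2999  73:1400  74:1413  75:8085  76:2858  77:6349  78:7745  79:12
  80:8996  81:6524  82:6769  83:9091  84:7048  85:6165  86:1974  87:4482
  88:3562  89:2370  90:6278  91:6771  92:4443  93:1988  94:8830  95:5026
  96:2583
Giant step factor: 6897^(-97) ≡ 4830 (mod 9221).
Scan 4055·4830^i mod 9221 for i = 0, 1, …:
  i=0: 4055   i=1: 246   i=2: 7892   i=3: 7967
  i=4: 1377   i=5: 2569   i=6: 6025
Match at i=6, j=41: k = 6·97 + 41 = 623.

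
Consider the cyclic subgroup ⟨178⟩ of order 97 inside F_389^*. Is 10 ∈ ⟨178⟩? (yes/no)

no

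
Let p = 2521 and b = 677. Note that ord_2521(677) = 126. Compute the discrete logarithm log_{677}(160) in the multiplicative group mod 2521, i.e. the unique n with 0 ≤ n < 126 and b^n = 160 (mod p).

73

Baby-step giant-step with m = ceil(sqrt(126)) = 12.
Baby table (677^j mod 2521 for j=0..11):
  0:1  1:677  2:2028  3:1532  4:1033  5:1024  6:2494  7:1889
  8:706  9:1493  10:2361  11:83
Giant step factor: 677^(-12) ≡ 868 (mod 2521).
Scan 160·868^i mod 2521 for i = 0, 1, …:
  i=0: 160   i=1: 225   i=2: 1183   i=3: 797
  i=4: 1042   i=5: 1938   i=6: 677
Match at i=6, j=1: n = 6·12 + 1 = 73.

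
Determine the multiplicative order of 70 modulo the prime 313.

78

The order of 70 must divide p − 1 = 312 = 2^3 · 3 · 13.
Divisors: 1, 2, 3, 4, 6, 8, 12, 13, 24, 26, 39, 52, 78, 104, 156, 312.
Check each in increasing order: 70^1 ≡ 70;  70^2 ≡ 205;  70^3 ≡ 265;  70^4 ≡ 83;  70^6 ≡ 113;  70^8 ≡ 3;  70^12 ≡ 249;  70^13 ≡ 215;  70^24 ≡ 27;  70^26 ≡ 214;  70^39 ≡ 312;  70^52 ≡ 98;  70^78 ≡ 1.
Smallest exponent giving 1 is 78.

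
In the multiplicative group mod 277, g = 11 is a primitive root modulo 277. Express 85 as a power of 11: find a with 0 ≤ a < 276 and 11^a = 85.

Baby-step giant-step with m = ceil(sqrt(276)) = 17.
Baby table (11^j mod 277 for j=0..16):
  0:1  1:11  2:121  3:223  4:237  5:114  6:146  7:221
  8:215  9:149  10:254  11:24  12:264  13:134  14:89  15:148
  16:243
Giant step factor: 11^(-17) ≡ 257 (mod 277).
Scan 85·257^i mod 277 for i = 0, 1, …:
  i=0: 85   i=1: 239   i=2: 206   i=3: 35
  i=4: 131   i=5: 150   i=6: 47   i=7: 168
  i=8: 241   i=9: 166   i=10: 4   i=11: 197
  i=12: 215
Match at i=12, j=8: a = 12·17 + 8 = 212.

212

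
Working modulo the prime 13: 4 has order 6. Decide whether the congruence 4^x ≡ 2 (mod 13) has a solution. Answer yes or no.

no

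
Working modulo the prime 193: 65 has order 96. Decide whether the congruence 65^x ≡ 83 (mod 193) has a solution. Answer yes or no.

yes

83 ∈ ⟨65⟩ iff 83^96 ≡ 1 (mod 193), since |⟨65⟩| = 96.
83^96 mod 193 = 1.
Since 1 = 1, 83 lies in the subgroup.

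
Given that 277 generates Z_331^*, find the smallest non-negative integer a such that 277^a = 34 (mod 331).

Baby-step giant-step with m = ceil(sqrt(330)) = 19.
Baby table (277^j mod 331 for j=0..18):
  0:1  1:277  2:268  3:92  4:328  5:162  6:189  7:55
  8:9  9:176  10:95  11:166  12:304  13:134  14:46  15:164
  16:81  17:260  18:193
Giant step factor: 277^(-19) ≡ 37 (mod 331).
Scan 34·37^i mod 331 for i = 0, 1, …:
  i=0: 34   i=1: 265   i=2: 206   i=3: 9
Match at i=3, j=8: a = 3·19 + 8 = 65.

65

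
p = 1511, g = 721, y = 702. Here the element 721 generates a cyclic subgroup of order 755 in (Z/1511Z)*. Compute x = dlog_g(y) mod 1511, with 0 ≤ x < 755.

Baby-step giant-step with m = ceil(sqrt(755)) = 28.
Baby table (721^j mod 1511 for j=0..27):
  0:1  1:721  2:57  3:300  4:227  5:479  6:851  7:105
  8:155  9:1452  10:1280  11:1170  12:432  13:206  14:448  15:1165
  16:1360  17:1432  18:459  19:30  20:476  21:199  22:1445  23:766
  24:771  25:1354  26:128  27:117
Giant step factor: 721^(-28) ≡ 35 (mod 1511).
Scan 702·35^i mod 1511 for i = 0, 1, …:
  i=0: 702   i=1: 394   i=2: 191   i=3: 641
  i=4: 1281   i=5: 1016   i=6: 807   i=7: 1047
  i=8: 381   i=9: 1247     …   i=20: 818
  i=21: 1432
Match at i=21, j=17: x = 21·28 + 17 = 605.

605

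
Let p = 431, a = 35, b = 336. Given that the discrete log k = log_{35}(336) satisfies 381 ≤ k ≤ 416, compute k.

Compute 35^381 mod 431 = 67, then multiply by 35 repeatedly:
  35^381=67  35^382=190  35^383=185  35^384=10  35^385=350
  35^386=182  35^387=336
Found 336 at exponent 387.

387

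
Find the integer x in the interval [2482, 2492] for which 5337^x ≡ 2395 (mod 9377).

2491

Compute 5337^2482 mod 9377 = 8245, then multiply by 5337 repeatedly:
  5337^2482=8245  5337^2483=6681  5337^2484=5143  5337^2485=1712  5337^2486=3746
  5337^2487=638  5337^2488=1155  5337^2489=3546  5337^2490=2216  5337^2491=2395
Found 2395 at exponent 2491.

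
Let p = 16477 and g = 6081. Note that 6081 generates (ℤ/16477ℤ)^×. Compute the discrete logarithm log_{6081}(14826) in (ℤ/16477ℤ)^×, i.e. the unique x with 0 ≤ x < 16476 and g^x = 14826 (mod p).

Baby-step giant-step with m = ceil(sqrt(16476)) = 129.
Baby table (6081^j mod 16477 for j=0..128):
  0:1  1:6081  2:4173  3:1433  4:14217  5:15235  6:10341  7:7389
  8:16207  9:5830  10:10203  11:8538  12:551  13:5800  14:9020  15:15164
  16:6992  17:7692  18:13326  19:1520  20:16000  21:15792  22:3196  23:8493
  24:7015  25:15739  26:10443  27:1525  28:13451  29:3703  30:10361  31:13670
  32:805  33:1536  34:14434  35:175  36:9647  37:5287  38:3620  39:16425
  40:13328  41:13682  42:7869  43:2181  44:15153  45:6009  46:11220  47:14040
  48:9903  49:13185  50:903  51:4302  52:11463  53:8793  54:2368  55:15387
  56:11941  57:15559  58:3345  59:8327  60:2666  61:15055  62:3243  63:14191
  64:5422  65:705  66:3085  67:9059  68:5168  69:4969  70:14148  71:7571
  72:2513  73:7374  74:7377  75:9143  76:5185  77:9484  78:2704  79:15455
  80:13524  81:2737  82:1927  83:2940  84:595  85:9732  86:11385  87:12308
  88:6414  89:2475  90:6974  91:13573  92:4120  93:8680  94:7249  95:5194
  96:14782  97:7307  98:11875  99:9661  100:8036  101:12611  102:3533  103:14642
  104:12771  105:4350  106:6765  107:11373  108:5244  109:5769  110:1756  111:1140
  112:12000  113:11844  114:2397  115:10489  116:1142  117:7685  118:3713  119:5263
  120:5969  121:15135  122:11890  123:2014  124:4723  125:1152  126:2587  127:12489
  128:3116
Giant step factor: 6081^(-129) ≡ 16370 (mod 16477).
Scan 14826·16370^i mod 16477 for i = 0, 1, …:
  i=0: 14826   i=1: 11887   i=2: 13297   i=3: 10720
  i=4: 6350   i=5: 12584   i=6: 4626   i=7: 15805
  i=8: 5996   i=9: 1031     …   i=97: 13803
  i=98: 6009
Match at i=98, j=45: x = 98·129 + 45 = 12687.

12687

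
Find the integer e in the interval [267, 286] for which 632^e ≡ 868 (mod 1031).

282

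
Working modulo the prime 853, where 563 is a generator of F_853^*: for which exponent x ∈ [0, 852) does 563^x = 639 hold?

Baby-step giant-step with m = ceil(sqrt(852)) = 30.
Baby table (563^j mod 853 for j=0..29):
  0:1  1:563  2:506  3:829  4:136  5:651  6:576  7:148
  8:583  9:677  10:713  11:509  12:812  13:801  14:579  15:131
  16:395  17:605  18:268  19:756  20:834  21:392  22:622  23:456
  24:828  25:426  26:145  27:600  28:12  29:785
Giant step factor: 563^(-30) ≡ 777 (mod 853).
Scan 639·777^i mod 853 for i = 0, 1, …:
  i=0: 639   i=1: 57   i=2: 786   i=3: 827
  i=4: 270   i=5: 805   i=6: 236   i=7: 830
  i=8: 42   i=9: 220     …   i=17: 475
  i=18: 579
Match at i=18, j=14: x = 18·30 + 14 = 554.

554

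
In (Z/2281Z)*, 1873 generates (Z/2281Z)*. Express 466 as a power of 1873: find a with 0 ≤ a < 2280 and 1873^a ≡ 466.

Baby-step giant-step with m = ceil(sqrt(2280)) = 48.
Baby table (1873^j mod 2281 for j=0..47):
  0:1  1:1873  2:2232  3:1744  4:120  5:1222  6:963  7:1709
  8:714  9:656  10:1510  11:2071  12:1283  13:1166  14:1001  15:2172
  16:1133  17:779  18:1508  19:606  20:1381  21:2240  22:761  23:2009
  24:1488  25:1923  26:80  27:1575  28:642  29:379  30:476  31:1958
  32:1767  33:2141  34:95  35:17  36:2188  37:1448  38:2276  39:2040
  40:245  41:404  42:1681  43:733  44:2028  45:579  46:992  47:1282
Giant step factor: 1873^(-48) ≡ 1668 (mod 2281).
Scan 466·1668^i mod 2281 for i = 0, 1, …:
  i=0: 466   i=1: 1748   i=2: 546   i=3: 609
  i=4: 767   i=5: 1996   i=6: 1349   i=7: 1066
  i=8: 1189   i=9: 1063     …   i=45: 1883
  i=46: 2188
Match at i=46, j=36: a = 46·48 + 36 = 2244.

2244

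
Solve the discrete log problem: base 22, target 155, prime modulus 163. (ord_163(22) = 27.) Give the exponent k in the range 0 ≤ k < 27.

Successive powers of 22 modulo 163:
  22^0=1  22^1=22  22^2=158  22^3=53  22^4=25  22^5=61
  22^6=38  22^7=21  22^8=136  22^9=58  22^10=135  22^11=36
  22^12=140  22^13=146  22^14=115  22^15=85  22^16=77  22^17=64
  22^18=104  22^19=6  22^20=132  22^21=133  22^22=155
So 22^22 ≡ 155 (mod 163), giving k = 22.

22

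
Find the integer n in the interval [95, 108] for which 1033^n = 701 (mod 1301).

Compute 1033^95 mod 1301 = 177, then multiply by 1033 repeatedly:
  1033^95=177  1033^96=701
Found 701 at exponent 96.

96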